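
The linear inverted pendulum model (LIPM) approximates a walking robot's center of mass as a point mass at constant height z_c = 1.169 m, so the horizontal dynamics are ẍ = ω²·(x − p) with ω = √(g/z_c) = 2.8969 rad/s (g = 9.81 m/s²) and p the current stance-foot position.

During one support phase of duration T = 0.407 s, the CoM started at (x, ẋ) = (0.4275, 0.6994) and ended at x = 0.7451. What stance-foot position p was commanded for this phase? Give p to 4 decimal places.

ωT = 2.8969·0.407 = 1.179038; cosh(ωT) = 1.779410, sinh(ωT) = 1.471836
x(T) = p + (x₀−p)·cosh(ωT) + (ẋ₀/ω)·sinh(ωT) ⇒ p·(1 − cosh) = x(T) − x₀·cosh − (ẋ₀/ω)·sinh
numerator   = 0.7451 − (0.4275)·1.779410 − (0.6994/2.8969)·1.471836 = -0.370944
denominator = 1 − 1.779410 = -0.779410
p = -0.370944 / -0.779410 = 0.4759

p = 0.4759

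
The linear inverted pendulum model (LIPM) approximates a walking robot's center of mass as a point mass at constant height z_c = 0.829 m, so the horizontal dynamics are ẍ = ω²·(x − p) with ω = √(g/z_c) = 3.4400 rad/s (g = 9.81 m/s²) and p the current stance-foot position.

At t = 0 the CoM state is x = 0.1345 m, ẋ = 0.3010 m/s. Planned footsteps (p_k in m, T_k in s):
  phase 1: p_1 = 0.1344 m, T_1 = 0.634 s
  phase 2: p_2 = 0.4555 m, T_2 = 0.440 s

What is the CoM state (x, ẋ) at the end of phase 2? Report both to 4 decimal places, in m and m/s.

x = 1.4517, ẋ = 3.6774

phase 1: p=0.1344, T=0.634, ωT=2.180960, cosh=4.483868, sinh=4.370935; start (x,ẋ)=(0.134500, 0.301000) → end (x,ẋ)=(0.517305, 1.351148)
phase 2: p=0.4555, T=0.440, ωT=1.513600, cosh=2.381586, sinh=2.161470; start (x,ẋ)=(0.517305, 1.351148) → end (x,ẋ)=(1.451667, 3.677425)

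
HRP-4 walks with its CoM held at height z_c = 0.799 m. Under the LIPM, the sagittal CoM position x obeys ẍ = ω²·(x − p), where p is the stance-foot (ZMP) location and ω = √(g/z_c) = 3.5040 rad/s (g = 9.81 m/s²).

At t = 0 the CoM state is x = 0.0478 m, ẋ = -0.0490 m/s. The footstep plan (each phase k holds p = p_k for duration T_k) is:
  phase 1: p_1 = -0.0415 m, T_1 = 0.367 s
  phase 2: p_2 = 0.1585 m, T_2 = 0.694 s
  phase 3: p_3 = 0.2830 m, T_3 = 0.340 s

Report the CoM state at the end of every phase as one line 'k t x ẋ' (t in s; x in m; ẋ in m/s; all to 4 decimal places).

phase 1: p=-0.0415, T=0.367, ωT=1.285968, cosh=1.947276, sinh=1.670893; start (x,ẋ)=(0.047800, -0.049000) → end (x,ẋ)=(0.109026, 0.427418)
phase 2: p=0.1585, T=0.694, ωT=2.431776, cosh=5.733477, sinh=5.645596; start (x,ẋ)=(0.109026, 0.427418) → end (x,ẋ)=(0.563491, 1.471886)
phase 3: p=0.2830, T=0.340, ωT=1.191360, cosh=1.797681, sinh=1.493873; start (x,ẋ)=(0.563491, 1.471886) → end (x,ẋ)=(1.414749, 4.114223)

1 0.3670 0.1090 0.4274
2 1.0610 0.5635 1.4719
3 1.4010 1.4147 4.1142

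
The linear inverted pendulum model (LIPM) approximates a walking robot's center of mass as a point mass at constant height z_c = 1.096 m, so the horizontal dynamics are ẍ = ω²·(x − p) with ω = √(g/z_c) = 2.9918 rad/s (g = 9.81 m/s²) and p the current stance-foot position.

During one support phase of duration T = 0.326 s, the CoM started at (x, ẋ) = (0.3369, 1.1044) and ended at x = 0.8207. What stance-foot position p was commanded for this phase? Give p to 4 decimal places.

p = 0.2127

ωT = 2.9918·0.326 = 0.975327; cosh(ωT) = 1.514551, sinh(ωT) = 1.137482
x(T) = p + (x₀−p)·cosh(ωT) + (ẋ₀/ω)·sinh(ωT) ⇒ p·(1 − cosh) = x(T) − x₀·cosh − (ẋ₀/ω)·sinh
numerator   = 0.8207 − (0.3369)·1.514551 − (1.1044/2.9918)·1.137482 = -0.109445
denominator = 1 − 1.514551 = -0.514551
p = -0.109445 / -0.514551 = 0.2127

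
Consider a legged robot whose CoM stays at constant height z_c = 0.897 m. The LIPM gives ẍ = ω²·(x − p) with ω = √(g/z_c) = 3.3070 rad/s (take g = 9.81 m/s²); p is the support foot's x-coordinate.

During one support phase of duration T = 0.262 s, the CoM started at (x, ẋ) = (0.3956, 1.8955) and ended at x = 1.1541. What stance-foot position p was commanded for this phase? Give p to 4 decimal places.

ωT = 3.3070·0.262 = 0.866434; cosh(ωT) = 1.399431, sinh(ωT) = 0.978983
x(T) = p + (x₀−p)·cosh(ωT) + (ẋ₀/ω)·sinh(ωT) ⇒ p·(1 − cosh) = x(T) − x₀·cosh − (ẋ₀/ω)·sinh
numerator   = 1.1541 − (0.3956)·1.399431 − (1.8955/3.3070)·0.978983 = 0.039353
denominator = 1 − 1.399431 = -0.399431
p = 0.039353 / -0.399431 = -0.0985

p = -0.0985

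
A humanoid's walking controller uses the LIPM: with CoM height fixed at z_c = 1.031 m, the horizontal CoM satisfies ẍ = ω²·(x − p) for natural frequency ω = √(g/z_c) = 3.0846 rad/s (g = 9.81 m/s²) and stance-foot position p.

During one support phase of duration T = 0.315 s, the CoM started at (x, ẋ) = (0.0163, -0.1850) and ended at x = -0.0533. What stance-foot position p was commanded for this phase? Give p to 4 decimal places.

p = 0.0197

ωT = 3.0846·0.315 = 0.971649; cosh(ωT) = 1.510378, sinh(ωT) = 1.131920
x(T) = p + (x₀−p)·cosh(ωT) + (ẋ₀/ω)·sinh(ωT) ⇒ p·(1 − cosh) = x(T) − x₀·cosh − (ẋ₀/ω)·sinh
numerator   = -0.0533 − (0.0163)·1.510378 − (-0.1850/3.0846)·1.131920 = -0.010032
denominator = 1 − 1.510378 = -0.510378
p = -0.010032 / -0.510378 = 0.0197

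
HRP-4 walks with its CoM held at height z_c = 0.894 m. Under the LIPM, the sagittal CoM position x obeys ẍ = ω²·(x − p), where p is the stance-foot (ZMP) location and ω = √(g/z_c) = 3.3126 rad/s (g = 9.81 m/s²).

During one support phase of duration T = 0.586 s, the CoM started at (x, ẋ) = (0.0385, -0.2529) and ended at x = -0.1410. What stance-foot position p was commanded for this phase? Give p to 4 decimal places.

ωT = 3.3126·0.586 = 1.941184; cosh(ωT) = 3.555263, sinh(ωT) = 3.411729
x(T) = p + (x₀−p)·cosh(ωT) + (ẋ₀/ω)·sinh(ωT) ⇒ p·(1 − cosh) = x(T) − x₀·cosh − (ẋ₀/ω)·sinh
numerator   = -0.1410 − (0.0385)·3.555263 − (-0.2529/3.3126)·3.411729 = -0.017410
denominator = 1 − 3.555263 = -2.555263
p = -0.017410 / -2.555263 = 0.0068

p = 0.0068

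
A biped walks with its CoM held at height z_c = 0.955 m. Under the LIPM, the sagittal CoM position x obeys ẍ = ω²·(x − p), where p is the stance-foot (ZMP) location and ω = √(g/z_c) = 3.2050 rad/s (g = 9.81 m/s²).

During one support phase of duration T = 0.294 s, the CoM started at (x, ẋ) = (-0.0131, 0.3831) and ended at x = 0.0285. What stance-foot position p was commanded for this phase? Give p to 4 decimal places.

ωT = 3.2050·0.294 = 0.942270; cosh(ωT) = 1.477771, sinh(ωT) = 1.088029
x(T) = p + (x₀−p)·cosh(ωT) + (ẋ₀/ω)·sinh(ωT) ⇒ p·(1 − cosh) = x(T) − x₀·cosh − (ẋ₀/ω)·sinh
numerator   = 0.0285 − (-0.0131)·1.477771 − (0.3831/3.2050)·1.088029 = -0.082195
denominator = 1 − 1.477771 = -0.477771
p = -0.082195 / -0.477771 = 0.1720

p = 0.1720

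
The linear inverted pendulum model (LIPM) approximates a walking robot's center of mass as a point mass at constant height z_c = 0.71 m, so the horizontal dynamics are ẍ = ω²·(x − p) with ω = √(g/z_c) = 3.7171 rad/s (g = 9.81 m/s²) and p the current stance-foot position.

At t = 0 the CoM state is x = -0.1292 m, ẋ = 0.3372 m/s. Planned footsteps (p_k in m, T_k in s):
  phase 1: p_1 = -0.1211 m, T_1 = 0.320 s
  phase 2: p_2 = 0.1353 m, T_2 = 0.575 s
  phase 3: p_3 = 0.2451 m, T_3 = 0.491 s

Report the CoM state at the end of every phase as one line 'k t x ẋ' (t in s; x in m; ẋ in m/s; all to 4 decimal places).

phase 1: p=-0.1211, T=0.320, ωT=1.189472, cosh=1.794864, sinh=1.490482; start (x,ẋ)=(-0.129200, 0.337200) → end (x,ẋ)=(-0.000428, 0.560352)
phase 2: p=0.1353, T=0.575, ωT=2.137332, cosh=4.297382, sinh=4.179413; start (x,ẋ)=(-0.000428, 0.560352) → end (x,ẋ)=(0.182070, 0.299472)
phase 3: p=0.2451, T=0.491, ωT=1.825096, cosh=3.182297, sinh=3.021094; start (x,ẋ)=(0.182070, 0.299472) → end (x,ẋ)=(0.287919, 0.245204)

1 0.3200 -0.0004 0.5604
2 0.8950 0.1821 0.2995
3 1.3860 0.2879 0.2452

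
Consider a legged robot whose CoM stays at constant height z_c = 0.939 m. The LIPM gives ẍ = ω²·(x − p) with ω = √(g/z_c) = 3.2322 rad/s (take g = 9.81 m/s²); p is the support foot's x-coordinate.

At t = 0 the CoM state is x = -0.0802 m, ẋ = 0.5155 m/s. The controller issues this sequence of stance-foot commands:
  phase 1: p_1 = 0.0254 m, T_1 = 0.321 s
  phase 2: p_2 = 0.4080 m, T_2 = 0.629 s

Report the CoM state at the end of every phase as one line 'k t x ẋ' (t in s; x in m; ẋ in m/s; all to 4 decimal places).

1 0.3210 0.0545 0.3976
2 0.9500 -0.5034 -2.7443

phase 1: p=0.0254, T=0.321, ωT=1.037536, cosh=1.588291, sinh=1.233964; start (x,ẋ)=(-0.080200, 0.515500) → end (x,ẋ)=(0.054480, 0.397587)
phase 2: p=0.4080, T=0.629, ωT=2.033054, cosh=3.884154, sinh=3.753219; start (x,ẋ)=(0.054480, 0.397587) → end (x,ẋ)=(-0.503450, -2.744317)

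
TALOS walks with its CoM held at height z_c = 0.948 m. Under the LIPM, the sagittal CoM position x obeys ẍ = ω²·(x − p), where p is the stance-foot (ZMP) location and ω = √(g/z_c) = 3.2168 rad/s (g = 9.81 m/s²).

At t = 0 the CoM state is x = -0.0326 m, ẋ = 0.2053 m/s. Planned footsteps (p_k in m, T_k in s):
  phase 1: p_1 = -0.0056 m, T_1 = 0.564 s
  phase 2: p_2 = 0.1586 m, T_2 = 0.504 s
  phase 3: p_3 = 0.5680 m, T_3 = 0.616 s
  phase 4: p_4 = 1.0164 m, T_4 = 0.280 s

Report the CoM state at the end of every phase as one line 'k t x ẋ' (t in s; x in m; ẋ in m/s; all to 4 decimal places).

phase 1: p=-0.0056, T=0.564, ωT=1.814275, cosh=3.149791, sinh=2.986835; start (x,ẋ)=(-0.032600, 0.205300) → end (x,ẋ)=(0.099979, 0.387235)
phase 2: p=0.1586, T=0.504, ωT=1.621267, cosh=2.628573, sinh=2.430925; start (x,ẋ)=(0.099979, 0.387235) → end (x,ẋ)=(0.297142, 0.559470)
phase 3: p=0.5680, T=0.616, ωT=1.981549, cosh=3.695912, sinh=3.558057; start (x,ẋ)=(0.297142, 0.559470) → end (x,ẋ)=(0.185757, -1.032361)
phase 4: p=1.0164, T=0.280, ωT=0.900704, cosh=1.433809, sinh=1.027526; start (x,ẋ)=(0.185757, -1.032361) → end (x,ẋ)=(-0.504346, -4.225773)

1 0.5640 0.1000 0.3872
2 1.0680 0.2971 0.5595
3 1.6840 0.1858 -1.0324
4 1.9640 -0.5043 -4.2258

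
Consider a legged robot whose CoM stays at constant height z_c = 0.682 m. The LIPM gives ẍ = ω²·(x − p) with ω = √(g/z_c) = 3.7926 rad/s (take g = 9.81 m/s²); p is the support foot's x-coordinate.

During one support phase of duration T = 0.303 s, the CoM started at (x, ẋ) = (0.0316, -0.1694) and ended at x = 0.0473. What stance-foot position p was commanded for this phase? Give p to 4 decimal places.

ωT = 3.7926·0.303 = 1.149158; cosh(ωT) = 1.736219, sinh(ωT) = 1.419315
x(T) = p + (x₀−p)·cosh(ωT) + (ẋ₀/ω)·sinh(ωT) ⇒ p·(1 − cosh) = x(T) − x₀·cosh − (ẋ₀/ω)·sinh
numerator   = 0.0473 − (0.0316)·1.736219 − (-0.1694/3.7926)·1.419315 = 0.055831
denominator = 1 − 1.736219 = -0.736219
p = 0.055831 / -0.736219 = -0.0758

p = -0.0758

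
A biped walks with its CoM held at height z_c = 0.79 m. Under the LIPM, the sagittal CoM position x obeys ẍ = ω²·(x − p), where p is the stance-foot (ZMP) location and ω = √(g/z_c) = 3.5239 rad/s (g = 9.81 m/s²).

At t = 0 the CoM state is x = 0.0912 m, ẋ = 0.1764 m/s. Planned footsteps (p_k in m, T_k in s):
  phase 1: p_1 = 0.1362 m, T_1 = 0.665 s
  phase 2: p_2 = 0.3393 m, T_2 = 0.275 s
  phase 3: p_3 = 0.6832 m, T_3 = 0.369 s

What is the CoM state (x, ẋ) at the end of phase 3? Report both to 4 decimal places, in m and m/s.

phase 1: p=0.1362, T=0.665, ωT=2.343393, cosh=5.256263, sinh=5.160262; start (x,ẋ)=(0.091200, 0.176400) → end (x,ẋ)=(0.157981, 0.108914)
phase 2: p=0.3393, T=0.275, ωT=0.969073, cosh=1.507467, sinh=1.128032; start (x,ẋ)=(0.157981, 0.108914) → end (x,ẋ)=(0.100833, -0.556571)
phase 3: p=0.6832, T=0.369, ωT=1.300319, cosh=1.971456, sinh=1.699011; start (x,ẋ)=(0.100833, -0.556571) → end (x,ẋ)=(-0.733257, -4.583974)

x = -0.7333, ẋ = -4.5840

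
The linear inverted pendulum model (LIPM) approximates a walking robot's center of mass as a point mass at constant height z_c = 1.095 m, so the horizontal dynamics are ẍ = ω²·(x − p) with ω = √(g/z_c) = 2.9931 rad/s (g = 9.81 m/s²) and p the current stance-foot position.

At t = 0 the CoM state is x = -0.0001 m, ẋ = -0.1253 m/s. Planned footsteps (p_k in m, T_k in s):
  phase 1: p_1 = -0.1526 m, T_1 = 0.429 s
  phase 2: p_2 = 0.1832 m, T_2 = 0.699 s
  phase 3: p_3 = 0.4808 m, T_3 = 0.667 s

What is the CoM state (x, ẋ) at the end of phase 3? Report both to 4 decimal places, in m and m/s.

x = 1.2637, ẋ = 2.4783

phase 1: p=-0.1526, T=0.429, ωT=1.284040, cosh=1.944058, sinh=1.667141; start (x,ẋ)=(-0.000100, -0.125300) → end (x,ẋ)=(0.074077, 0.517373)
phase 2: p=0.1832, T=0.699, ωT=2.092177, cosh=4.112976, sinh=3.989558; start (x,ẋ)=(0.074077, 0.517373) → end (x,ẋ)=(0.423996, 0.824891)
phase 3: p=0.4808, T=0.667, ωT=1.996398, cosh=3.749155, sinh=3.613331; start (x,ẋ)=(0.423996, 0.824891) → end (x,ẋ)=(1.263660, 2.478312)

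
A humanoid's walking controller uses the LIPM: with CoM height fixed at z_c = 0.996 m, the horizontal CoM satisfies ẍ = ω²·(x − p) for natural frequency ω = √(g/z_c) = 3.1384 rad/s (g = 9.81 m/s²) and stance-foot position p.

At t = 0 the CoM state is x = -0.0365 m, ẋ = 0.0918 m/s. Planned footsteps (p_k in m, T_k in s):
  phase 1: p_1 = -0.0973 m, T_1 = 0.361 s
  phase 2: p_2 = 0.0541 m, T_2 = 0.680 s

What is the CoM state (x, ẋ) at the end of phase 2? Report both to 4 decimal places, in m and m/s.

x = 0.5873, ẋ = 1.7259

phase 1: p=-0.0973, T=0.361, ωT=1.132962, cosh=1.713459, sinh=1.391381; start (x,ẋ)=(-0.036500, 0.091800) → end (x,ẋ)=(0.047577, 0.422792)
phase 2: p=0.0541, T=0.680, ωT=2.134112, cosh=4.283945, sinh=4.165595; start (x,ẋ)=(0.047577, 0.422792) → end (x,ẋ)=(0.587327, 1.725939)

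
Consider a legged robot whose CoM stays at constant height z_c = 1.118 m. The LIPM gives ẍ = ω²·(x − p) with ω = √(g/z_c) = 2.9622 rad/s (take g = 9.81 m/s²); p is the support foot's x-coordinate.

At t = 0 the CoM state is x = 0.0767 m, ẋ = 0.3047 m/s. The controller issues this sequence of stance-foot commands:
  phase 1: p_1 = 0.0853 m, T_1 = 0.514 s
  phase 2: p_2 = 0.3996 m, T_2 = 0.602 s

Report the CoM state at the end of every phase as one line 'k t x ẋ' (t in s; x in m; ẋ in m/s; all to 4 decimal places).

1 0.5140 0.2892 0.6760
2 1.1160 0.7215 1.1223

phase 1: p=0.0853, T=0.514, ωT=1.522571, cosh=2.401072, sinh=2.182922; start (x,ẋ)=(0.076700, 0.304700) → end (x,ẋ)=(0.289192, 0.675997)
phase 2: p=0.3996, T=0.602, ωT=1.783244, cosh=3.058609, sinh=2.890517; start (x,ẋ)=(0.289192, 0.675997) → end (x,ẋ)=(0.721544, 1.122266)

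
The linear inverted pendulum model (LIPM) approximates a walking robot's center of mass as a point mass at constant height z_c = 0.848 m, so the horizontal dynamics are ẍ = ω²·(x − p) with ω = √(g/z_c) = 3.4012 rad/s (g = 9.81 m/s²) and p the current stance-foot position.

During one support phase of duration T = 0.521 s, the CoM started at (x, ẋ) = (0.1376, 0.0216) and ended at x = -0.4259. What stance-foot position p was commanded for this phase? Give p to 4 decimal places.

p = 0.4246

ωT = 3.4012·0.521 = 1.772025; cosh(ωT) = 3.026372, sinh(ωT) = 2.856383
x(T) = p + (x₀−p)·cosh(ωT) + (ẋ₀/ω)·sinh(ωT) ⇒ p·(1 − cosh) = x(T) − x₀·cosh − (ẋ₀/ω)·sinh
numerator   = -0.4259 − (0.1376)·3.026372 − (0.0216/3.4012)·2.856383 = -0.860469
denominator = 1 − 3.026372 = -2.026372
p = -0.860469 / -2.026372 = 0.4246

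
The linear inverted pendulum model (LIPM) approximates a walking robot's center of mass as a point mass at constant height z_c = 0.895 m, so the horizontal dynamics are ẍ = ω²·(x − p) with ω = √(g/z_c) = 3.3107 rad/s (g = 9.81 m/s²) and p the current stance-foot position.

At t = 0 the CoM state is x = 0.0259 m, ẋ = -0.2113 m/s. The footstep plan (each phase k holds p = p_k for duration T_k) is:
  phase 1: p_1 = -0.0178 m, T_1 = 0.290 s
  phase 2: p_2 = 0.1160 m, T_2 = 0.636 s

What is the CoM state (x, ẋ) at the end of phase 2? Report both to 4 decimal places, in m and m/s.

phase 1: p=-0.0178, T=0.290, ωT=0.960103, cosh=1.497409, sinh=1.114556; start (x,ẋ)=(0.025900, -0.211300) → end (x,ẋ)=(-0.023498, -0.155151)
phase 2: p=0.1160, T=0.636, ωT=2.105605, cosh=4.166922, sinh=4.045150; start (x,ẋ)=(-0.023498, -0.155151) → end (x,ẋ)=(-0.654847, -2.514698)

x = -0.6548, ẋ = -2.5147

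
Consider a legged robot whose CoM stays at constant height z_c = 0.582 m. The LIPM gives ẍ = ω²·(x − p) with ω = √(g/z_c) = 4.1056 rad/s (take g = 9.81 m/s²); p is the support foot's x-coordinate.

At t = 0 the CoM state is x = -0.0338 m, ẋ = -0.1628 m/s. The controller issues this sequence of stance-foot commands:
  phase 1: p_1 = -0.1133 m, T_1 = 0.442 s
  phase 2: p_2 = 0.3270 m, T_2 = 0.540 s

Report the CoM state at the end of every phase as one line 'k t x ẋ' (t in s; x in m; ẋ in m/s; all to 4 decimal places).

phase 1: p=-0.1133, T=0.442, ωT=1.814675, cosh=3.150986, sinh=2.988096; start (x,ẋ)=(-0.033800, -0.162800) → end (x,ẋ)=(0.018716, 0.462319)
phase 2: p=0.3270, T=0.540, ωT=2.217024, cosh=4.644452, sinh=4.535519; start (x,ẋ)=(0.018716, 0.462319) → end (x,ẋ)=(-0.594079, -3.593344)

1 0.4420 0.0187 0.4623
2 0.9820 -0.5941 -3.5933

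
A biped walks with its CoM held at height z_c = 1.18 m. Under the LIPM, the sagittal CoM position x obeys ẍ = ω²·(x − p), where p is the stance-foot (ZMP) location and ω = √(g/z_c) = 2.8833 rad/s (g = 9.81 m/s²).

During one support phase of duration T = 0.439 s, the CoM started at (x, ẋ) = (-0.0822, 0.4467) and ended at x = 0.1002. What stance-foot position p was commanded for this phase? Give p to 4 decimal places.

ωT = 2.8833·0.439 = 1.265769; cosh(ωT) = 1.913920, sinh(ωT) = 1.631897
x(T) = p + (x₀−p)·cosh(ωT) + (ẋ₀/ω)·sinh(ωT) ⇒ p·(1 − cosh) = x(T) − x₀·cosh − (ẋ₀/ω)·sinh
numerator   = 0.1002 − (-0.0822)·1.913920 − (0.4467/2.8833)·1.631897 = 0.004700
denominator = 1 − 1.913920 = -0.913920
p = 0.004700 / -0.913920 = -0.0051

p = -0.0051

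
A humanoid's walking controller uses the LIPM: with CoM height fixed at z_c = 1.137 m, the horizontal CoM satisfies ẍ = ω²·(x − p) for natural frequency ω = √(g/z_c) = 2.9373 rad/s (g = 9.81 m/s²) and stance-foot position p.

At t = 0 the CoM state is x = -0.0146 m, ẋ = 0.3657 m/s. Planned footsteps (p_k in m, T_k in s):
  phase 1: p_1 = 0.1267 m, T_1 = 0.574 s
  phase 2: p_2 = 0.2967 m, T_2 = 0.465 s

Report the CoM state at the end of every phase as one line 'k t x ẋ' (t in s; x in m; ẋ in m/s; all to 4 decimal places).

1 0.5740 0.0567 -0.0608
2 1.0390 -0.2421 -1.4182

phase 1: p=0.1267, T=0.574, ωT=1.686010, cosh=2.791579, sinh=2.606322; start (x,ẋ)=(-0.014600, 0.365700) → end (x,ẋ)=(0.056742, -0.060849)
phase 2: p=0.2967, T=0.465, ωT=1.365845, cosh=2.087098, sinh=1.831933; start (x,ẋ)=(0.056742, -0.060849) → end (x,ẋ)=(-0.242065, -1.418194)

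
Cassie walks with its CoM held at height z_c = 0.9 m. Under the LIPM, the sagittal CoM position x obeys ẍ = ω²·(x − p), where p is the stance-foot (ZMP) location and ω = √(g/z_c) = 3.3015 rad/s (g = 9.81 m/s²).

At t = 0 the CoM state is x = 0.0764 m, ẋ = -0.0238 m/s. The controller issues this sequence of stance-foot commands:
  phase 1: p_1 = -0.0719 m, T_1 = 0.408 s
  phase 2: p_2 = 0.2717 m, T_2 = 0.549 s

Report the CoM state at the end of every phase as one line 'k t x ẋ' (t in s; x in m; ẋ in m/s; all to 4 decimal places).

1 0.4080 0.2196 0.8290
2 0.9570 0.8566 2.0943

phase 1: p=-0.0719, T=0.408, ωT=1.347012, cosh=2.052966, sinh=1.792950; start (x,ẋ)=(0.076400, -0.023800) → end (x,ẋ)=(0.219630, 0.828990)
phase 2: p=0.2717, T=0.549, ωT=1.812524, cosh=3.144564, sinh=2.981322; start (x,ẋ)=(0.219630, 0.828990) → end (x,ẋ)=(0.856557, 2.094295)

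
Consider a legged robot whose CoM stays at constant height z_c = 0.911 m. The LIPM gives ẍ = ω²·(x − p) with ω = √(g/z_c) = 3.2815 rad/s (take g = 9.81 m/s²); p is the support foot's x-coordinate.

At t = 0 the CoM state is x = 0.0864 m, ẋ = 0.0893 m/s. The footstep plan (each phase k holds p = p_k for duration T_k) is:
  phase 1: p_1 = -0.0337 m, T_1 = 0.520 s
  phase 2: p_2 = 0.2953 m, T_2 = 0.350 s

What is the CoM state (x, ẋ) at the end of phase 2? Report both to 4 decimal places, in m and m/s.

x = 1.0067, ẋ = 2.6592

phase 1: p=-0.0337, T=0.520, ωT=1.706380, cosh=2.845252, sinh=2.663731; start (x,ẋ)=(0.086400, 0.089300) → end (x,ẋ)=(0.380503, 1.303879)
phase 2: p=0.2953, T=0.350, ωT=1.148525, cosh=1.735321, sinh=1.418217; start (x,ẋ)=(0.380503, 1.303879) → end (x,ẋ)=(1.006673, 2.659175)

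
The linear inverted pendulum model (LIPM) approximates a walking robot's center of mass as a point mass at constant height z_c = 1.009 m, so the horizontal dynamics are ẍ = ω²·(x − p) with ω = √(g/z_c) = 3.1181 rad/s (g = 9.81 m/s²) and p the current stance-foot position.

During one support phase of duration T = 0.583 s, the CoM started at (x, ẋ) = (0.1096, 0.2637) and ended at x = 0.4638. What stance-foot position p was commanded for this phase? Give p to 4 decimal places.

p = 0.0630

ωT = 3.1181·0.583 = 1.817852; cosh(ωT) = 3.160496, sinh(ωT) = 2.998122
x(T) = p + (x₀−p)·cosh(ωT) + (ẋ₀/ω)·sinh(ωT) ⇒ p·(1 − cosh) = x(T) − x₀·cosh − (ẋ₀/ω)·sinh
numerator   = 0.4638 − (0.1096)·3.160496 − (0.2637/3.1181)·2.998122 = -0.136144
denominator = 1 − 3.160496 = -2.160496
p = -0.136144 / -2.160496 = 0.0630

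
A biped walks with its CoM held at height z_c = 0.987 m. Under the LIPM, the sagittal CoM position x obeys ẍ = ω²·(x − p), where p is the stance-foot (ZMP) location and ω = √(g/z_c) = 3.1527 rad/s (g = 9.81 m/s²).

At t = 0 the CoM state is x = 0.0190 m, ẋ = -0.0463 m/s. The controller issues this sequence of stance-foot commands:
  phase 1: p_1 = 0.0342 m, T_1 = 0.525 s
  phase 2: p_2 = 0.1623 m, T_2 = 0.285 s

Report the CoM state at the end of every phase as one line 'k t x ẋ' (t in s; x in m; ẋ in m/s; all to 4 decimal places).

1 0.5250 -0.0441 -0.2464
2 0.8100 -0.2132 -1.0192

phase 1: p=0.0342, T=0.525, ωT=1.655167, cosh=2.712508, sinh=2.521448; start (x,ẋ)=(0.019000, -0.046300) → end (x,ẋ)=(-0.044060, -0.246420)
phase 2: p=0.1623, T=0.285, ωT=0.898519, cosh=1.431568, sinh=1.024396; start (x,ẋ)=(-0.044060, -0.246420) → end (x,ẋ)=(-0.213186, -1.019228)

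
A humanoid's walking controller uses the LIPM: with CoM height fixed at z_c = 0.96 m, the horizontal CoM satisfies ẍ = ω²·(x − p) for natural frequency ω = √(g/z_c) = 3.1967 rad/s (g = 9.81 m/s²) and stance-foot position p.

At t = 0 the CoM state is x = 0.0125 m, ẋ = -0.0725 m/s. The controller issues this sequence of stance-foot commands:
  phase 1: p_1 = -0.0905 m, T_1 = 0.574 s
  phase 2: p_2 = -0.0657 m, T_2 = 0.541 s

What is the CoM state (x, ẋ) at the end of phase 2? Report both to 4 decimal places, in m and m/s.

phase 1: p=-0.0905, T=0.574, ωT=1.834906, cosh=3.212086, sinh=3.052458; start (x,ẋ)=(0.012500, -0.072500) → end (x,ẋ)=(0.171116, 0.772176)
phase 2: p=-0.0657, T=0.541, ωT=1.729415, cosh=2.907371, sinh=2.729983; start (x,ẋ)=(0.171116, 0.772176) → end (x,ẋ)=(1.282251, 4.311683)

x = 1.2823, ẋ = 4.3117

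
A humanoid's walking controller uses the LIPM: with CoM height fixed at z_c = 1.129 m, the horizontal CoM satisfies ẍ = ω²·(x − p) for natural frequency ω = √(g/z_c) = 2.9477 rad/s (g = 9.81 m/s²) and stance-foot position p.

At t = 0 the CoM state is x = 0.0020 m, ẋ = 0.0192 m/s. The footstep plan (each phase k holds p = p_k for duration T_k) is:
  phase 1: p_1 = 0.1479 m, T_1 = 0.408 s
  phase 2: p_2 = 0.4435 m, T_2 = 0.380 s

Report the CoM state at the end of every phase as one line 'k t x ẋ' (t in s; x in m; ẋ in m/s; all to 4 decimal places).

1 0.4080 -0.1070 -0.6164
2 0.7880 -0.7764 -3.2676

phase 1: p=0.1479, T=0.408, ωT=1.202662, cosh=1.814680, sinh=1.514286; start (x,ẋ)=(0.002000, 0.019200) → end (x,ẋ)=(-0.106998, -0.616406)
phase 2: p=0.4435, T=0.380, ωT=1.120126, cosh=1.695740, sinh=1.369501; start (x,ẋ)=(-0.106998, -0.616406) → end (x,ẋ)=(-0.776384, -3.267559)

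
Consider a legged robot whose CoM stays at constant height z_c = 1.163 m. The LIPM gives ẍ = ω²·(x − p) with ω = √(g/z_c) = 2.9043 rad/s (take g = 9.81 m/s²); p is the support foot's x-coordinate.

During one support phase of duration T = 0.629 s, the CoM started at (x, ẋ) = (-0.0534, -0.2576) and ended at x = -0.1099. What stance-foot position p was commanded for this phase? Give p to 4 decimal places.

ωT = 2.9043·0.629 = 1.826805; cosh(ωT) = 3.187463, sinh(ωT) = 3.026536
x(T) = p + (x₀−p)·cosh(ωT) + (ẋ₀/ω)·sinh(ωT) ⇒ p·(1 − cosh) = x(T) − x₀·cosh − (ẋ₀/ω)·sinh
numerator   = -0.1099 − (-0.0534)·3.187463 − (-0.2576/2.9043)·3.026536 = 0.328752
denominator = 1 − 3.187463 = -2.187463
p = 0.328752 / -2.187463 = -0.1503

p = -0.1503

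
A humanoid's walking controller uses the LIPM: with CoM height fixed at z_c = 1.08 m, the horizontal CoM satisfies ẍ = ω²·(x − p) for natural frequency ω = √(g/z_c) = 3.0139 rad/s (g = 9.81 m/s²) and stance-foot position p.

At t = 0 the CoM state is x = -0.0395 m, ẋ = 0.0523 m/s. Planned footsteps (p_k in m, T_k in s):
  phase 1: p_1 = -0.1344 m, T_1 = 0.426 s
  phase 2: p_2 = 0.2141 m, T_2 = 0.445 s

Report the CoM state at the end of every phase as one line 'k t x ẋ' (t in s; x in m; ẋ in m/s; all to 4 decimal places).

1 0.4260 0.0790 0.5784
2 0.8710 0.2800 0.4563

phase 1: p=-0.1344, T=0.426, ωT=1.283921, cosh=1.943860, sinh=1.666911; start (x,ẋ)=(-0.039500, 0.052300) → end (x,ẋ)=(0.078998, 0.578432)
phase 2: p=0.2141, T=0.445, ωT=1.341186, cosh=2.042555, sinh=1.781019; start (x,ẋ)=(0.078998, 0.578432) → end (x,ẋ)=(0.279963, 0.456278)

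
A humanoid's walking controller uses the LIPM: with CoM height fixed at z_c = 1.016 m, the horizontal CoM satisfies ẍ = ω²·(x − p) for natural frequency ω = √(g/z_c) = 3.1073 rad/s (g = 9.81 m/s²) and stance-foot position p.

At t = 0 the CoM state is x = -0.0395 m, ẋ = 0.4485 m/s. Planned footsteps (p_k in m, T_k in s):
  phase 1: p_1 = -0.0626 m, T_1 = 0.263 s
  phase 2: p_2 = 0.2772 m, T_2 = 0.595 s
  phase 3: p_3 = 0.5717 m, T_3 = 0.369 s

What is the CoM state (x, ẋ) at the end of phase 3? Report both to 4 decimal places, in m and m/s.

x = 0.4446, ẋ = -0.0430

phase 1: p=-0.0626, T=0.263, ωT=0.817220, cosh=1.352927, sinh=0.911269; start (x,ẋ)=(-0.039500, 0.448500) → end (x,ẋ)=(0.100183, 0.672197)
phase 2: p=0.2772, T=0.595, ωT=1.848843, cosh=3.254944, sinh=3.097525; start (x,ẋ)=(0.100183, 0.672197) → end (x,ẋ)=(0.371102, 0.484187)
phase 3: p=0.5717, T=0.369, ωT=1.146594, cosh=1.732585, sinh=1.414868; start (x,ẋ)=(0.371102, 0.484187) → end (x,ẋ)=(0.444616, -0.043016)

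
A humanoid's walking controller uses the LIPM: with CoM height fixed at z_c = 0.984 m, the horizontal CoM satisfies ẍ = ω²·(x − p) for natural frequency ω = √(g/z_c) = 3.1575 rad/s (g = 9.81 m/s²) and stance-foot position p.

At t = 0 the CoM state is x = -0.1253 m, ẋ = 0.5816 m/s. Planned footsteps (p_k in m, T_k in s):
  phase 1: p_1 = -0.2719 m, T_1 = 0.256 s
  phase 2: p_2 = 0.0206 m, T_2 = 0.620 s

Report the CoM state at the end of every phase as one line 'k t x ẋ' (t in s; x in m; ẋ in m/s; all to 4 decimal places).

phase 1: p=-0.2719, T=0.256, ωT=0.808320, cosh=1.344870, sinh=0.899264; start (x,ẋ)=(-0.125300, 0.581600) → end (x,ẋ)=(0.090899, 1.198437)
phase 2: p=0.0206, T=0.620, ωT=1.957650, cosh=3.611927, sinh=3.470737; start (x,ẋ)=(0.090899, 1.198437) → end (x,ẋ)=(1.591842, 5.099064)

1 0.2560 0.0909 1.1984
2 0.8760 1.5918 5.0991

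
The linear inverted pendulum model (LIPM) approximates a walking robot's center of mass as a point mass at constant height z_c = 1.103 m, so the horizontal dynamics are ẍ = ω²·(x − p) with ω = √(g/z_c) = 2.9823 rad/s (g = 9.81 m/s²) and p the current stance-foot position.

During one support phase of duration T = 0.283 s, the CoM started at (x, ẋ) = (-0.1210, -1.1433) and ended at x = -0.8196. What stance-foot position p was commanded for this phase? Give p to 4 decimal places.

ωT = 2.9823·0.283 = 0.843991; cosh(ωT) = 1.377810, sinh(ωT) = 0.947819
x(T) = p + (x₀−p)·cosh(ωT) + (ẋ₀/ω)·sinh(ωT) ⇒ p·(1 − cosh) = x(T) − x₀·cosh − (ẋ₀/ω)·sinh
numerator   = -0.8196 − (-0.1210)·1.377810 − (-1.1433/2.9823)·0.947819 = -0.289527
denominator = 1 − 1.377810 = -0.377810
p = -0.289527 / -0.377810 = 0.7663

p = 0.7663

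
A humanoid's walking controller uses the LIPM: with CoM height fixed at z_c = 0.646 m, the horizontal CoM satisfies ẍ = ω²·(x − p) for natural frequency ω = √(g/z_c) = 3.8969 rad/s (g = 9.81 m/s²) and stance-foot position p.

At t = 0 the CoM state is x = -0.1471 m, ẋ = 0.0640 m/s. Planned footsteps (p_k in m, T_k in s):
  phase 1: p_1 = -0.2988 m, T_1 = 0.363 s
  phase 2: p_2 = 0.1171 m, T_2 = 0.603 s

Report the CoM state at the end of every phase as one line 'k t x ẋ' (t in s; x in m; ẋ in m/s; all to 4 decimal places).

phase 1: p=-0.2988, T=0.363, ωT=1.414575, cosh=2.178883, sinh=1.935854; start (x,ẋ)=(-0.147100, 0.064000) → end (x,ẋ)=(0.063530, 1.283847)
phase 2: p=0.1171, T=0.603, ωT=2.349831, cosh=5.289590, sinh=5.194205; start (x,ẋ)=(0.063530, 1.283847) → end (x,ẋ)=(1.544983, 5.706691)

1 0.3630 0.0635 1.2838
2 0.9660 1.5450 5.7067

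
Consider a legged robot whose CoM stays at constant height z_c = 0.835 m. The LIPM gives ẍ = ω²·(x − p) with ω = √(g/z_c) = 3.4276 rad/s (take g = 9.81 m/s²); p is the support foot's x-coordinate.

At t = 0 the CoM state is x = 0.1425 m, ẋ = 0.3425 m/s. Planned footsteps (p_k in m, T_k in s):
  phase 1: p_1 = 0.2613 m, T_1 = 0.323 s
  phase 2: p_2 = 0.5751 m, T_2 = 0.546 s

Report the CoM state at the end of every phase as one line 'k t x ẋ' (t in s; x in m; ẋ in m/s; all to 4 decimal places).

1 0.3230 0.1966 0.0260
2 0.8690 -0.6597 -4.0286

phase 1: p=0.2613, T=0.323, ωT=1.107115, cosh=1.678064, sinh=1.347553; start (x,ẋ)=(0.142500, 0.342500) → end (x,ẋ)=(0.196599, 0.026015)
phase 2: p=0.5751, T=0.546, ωT=1.871470, cosh=3.325868, sinh=3.171971; start (x,ẋ)=(0.196599, 0.026015) → end (x,ẋ)=(-0.659669, -4.028633)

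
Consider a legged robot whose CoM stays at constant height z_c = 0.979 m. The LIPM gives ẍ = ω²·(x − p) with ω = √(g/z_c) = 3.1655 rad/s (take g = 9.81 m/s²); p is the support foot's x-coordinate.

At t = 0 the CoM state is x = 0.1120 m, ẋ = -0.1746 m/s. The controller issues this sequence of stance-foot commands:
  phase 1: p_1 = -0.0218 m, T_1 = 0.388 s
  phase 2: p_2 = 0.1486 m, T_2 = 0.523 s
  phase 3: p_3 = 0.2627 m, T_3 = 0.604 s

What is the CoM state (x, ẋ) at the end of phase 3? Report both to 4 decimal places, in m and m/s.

x = 1.6057, ẋ = 4.3150

phase 1: p=-0.0218, T=0.388, ωT=1.228214, cosh=1.853970, sinh=1.561155; start (x,ẋ)=(0.112000, -0.174600) → end (x,ẋ)=(0.140152, 0.337514)
phase 2: p=0.1486, T=0.523, ωT=1.655557, cosh=2.713489, sinh=2.522504; start (x,ẋ)=(0.140152, 0.337514) → end (x,ẋ)=(0.394634, 0.848387)
phase 3: p=0.2627, T=0.604, ωT=1.911962, cosh=3.457071, sinh=3.309281; start (x,ẋ)=(0.394634, 0.848387) → end (x,ẋ)=(1.605726, 4.315009)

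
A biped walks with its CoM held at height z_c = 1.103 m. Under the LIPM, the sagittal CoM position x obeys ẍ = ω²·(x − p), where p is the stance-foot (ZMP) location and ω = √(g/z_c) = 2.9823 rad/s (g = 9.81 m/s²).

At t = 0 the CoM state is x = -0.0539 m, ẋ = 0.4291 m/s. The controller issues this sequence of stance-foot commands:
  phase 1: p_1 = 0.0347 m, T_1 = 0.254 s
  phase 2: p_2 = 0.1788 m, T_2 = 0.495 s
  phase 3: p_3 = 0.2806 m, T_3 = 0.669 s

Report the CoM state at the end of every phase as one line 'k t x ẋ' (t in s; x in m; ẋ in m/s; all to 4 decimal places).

1 0.2540 0.0392 0.3384
2 0.7490 0.0926 -0.0847
3 1.4180 -0.5259 -2.3405

phase 1: p=0.0347, T=0.254, ωT=0.757504, cosh=1.300891, sinh=0.832056; start (x,ẋ)=(-0.053900, 0.429100) → end (x,ẋ)=(0.039159, 0.338357)
phase 2: p=0.1788, T=0.495, ωT=1.476239, cosh=2.302474, sinh=2.073979; start (x,ẋ)=(0.039159, 0.338357) → end (x,ẋ)=(0.092584, -0.084653)
phase 3: p=0.2806, T=0.669, ωT=1.995159, cosh=3.744681, sinh=3.608689; start (x,ẋ)=(0.092584, -0.084653) → end (x,ẋ)=(-0.525895, -2.340468)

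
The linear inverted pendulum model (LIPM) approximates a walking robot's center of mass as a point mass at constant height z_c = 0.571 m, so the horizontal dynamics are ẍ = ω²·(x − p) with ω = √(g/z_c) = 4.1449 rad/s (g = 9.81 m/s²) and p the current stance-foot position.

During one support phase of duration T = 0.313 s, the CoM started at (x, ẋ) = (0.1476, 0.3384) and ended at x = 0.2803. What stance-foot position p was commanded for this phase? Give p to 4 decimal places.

p = 0.1533

ωT = 4.1449·0.313 = 1.297354; cosh(ωT) = 1.966427, sinh(ωT) = 1.693173
x(T) = p + (x₀−p)·cosh(ωT) + (ẋ₀/ω)·sinh(ωT) ⇒ p·(1 − cosh) = x(T) − x₀·cosh − (ẋ₀/ω)·sinh
numerator   = 0.2803 − (0.1476)·1.966427 − (0.3384/4.1449)·1.693173 = -0.148179
denominator = 1 − 1.966427 = -0.966427
p = -0.148179 / -0.966427 = 0.1533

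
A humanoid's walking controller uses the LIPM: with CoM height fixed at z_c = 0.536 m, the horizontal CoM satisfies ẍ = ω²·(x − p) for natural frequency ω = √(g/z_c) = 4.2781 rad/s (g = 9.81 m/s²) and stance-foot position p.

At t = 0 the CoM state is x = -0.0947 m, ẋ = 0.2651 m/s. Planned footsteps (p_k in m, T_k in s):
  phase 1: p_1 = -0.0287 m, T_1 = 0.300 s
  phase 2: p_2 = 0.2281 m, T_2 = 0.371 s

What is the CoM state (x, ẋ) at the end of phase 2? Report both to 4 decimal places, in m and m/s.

x = -0.4652, ẋ = -2.7105

phase 1: p=-0.0287, T=0.300, ωT=1.283430, cosh=1.943041, sinh=1.665956; start (x,ẋ)=(-0.094700, 0.265100) → end (x,ẋ)=(-0.053707, 0.044710)
phase 2: p=0.2281, T=0.371, ωT=1.587175, cosh=2.547209, sinh=2.342707; start (x,ẋ)=(-0.053707, 0.044710) → end (x,ẋ)=(-0.465238, -2.710477)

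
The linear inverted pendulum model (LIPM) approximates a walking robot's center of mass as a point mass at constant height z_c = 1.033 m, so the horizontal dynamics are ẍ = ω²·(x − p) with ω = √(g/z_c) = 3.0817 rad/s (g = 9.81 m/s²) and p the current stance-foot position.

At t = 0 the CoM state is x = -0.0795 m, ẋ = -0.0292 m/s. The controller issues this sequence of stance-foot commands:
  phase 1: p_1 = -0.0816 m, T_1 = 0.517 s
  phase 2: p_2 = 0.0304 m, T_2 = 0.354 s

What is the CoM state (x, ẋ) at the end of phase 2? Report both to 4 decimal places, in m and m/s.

phase 1: p=-0.0816, T=0.517, ωT=1.593239, cosh=2.561462, sinh=2.358196; start (x,ẋ)=(-0.079500, -0.029200) → end (x,ẋ)=(-0.098566, -0.059533)
phase 2: p=0.0304, T=0.354, ωT=1.090922, cosh=1.656462, sinh=1.320555; start (x,ẋ)=(-0.098566, -0.059533) → end (x,ẋ)=(-0.208737, -0.623447)

x = -0.2087, ẋ = -0.6234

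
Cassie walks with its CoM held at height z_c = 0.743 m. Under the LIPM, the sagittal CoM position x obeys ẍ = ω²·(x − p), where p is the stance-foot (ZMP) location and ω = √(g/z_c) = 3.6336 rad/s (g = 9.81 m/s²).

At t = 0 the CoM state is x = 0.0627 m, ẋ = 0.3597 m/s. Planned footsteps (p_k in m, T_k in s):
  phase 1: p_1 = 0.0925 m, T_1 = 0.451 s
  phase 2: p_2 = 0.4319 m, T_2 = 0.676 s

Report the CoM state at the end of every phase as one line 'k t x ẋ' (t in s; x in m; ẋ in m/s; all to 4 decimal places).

phase 1: p=0.0925, T=0.451, ωT=1.638754, cosh=2.671485, sinh=2.477263; start (x,ẋ)=(0.062700, 0.359700) → end (x,ẋ)=(0.258121, 0.692692)
phase 2: p=0.4319, T=0.676, ωT=2.456314, cosh=5.873746, sinh=5.787996; start (x,ẋ)=(0.258121, 0.692692) → end (x,ẋ)=(0.514561, 0.413901)

1 0.4510 0.2581 0.6927
2 1.1270 0.5146 0.4139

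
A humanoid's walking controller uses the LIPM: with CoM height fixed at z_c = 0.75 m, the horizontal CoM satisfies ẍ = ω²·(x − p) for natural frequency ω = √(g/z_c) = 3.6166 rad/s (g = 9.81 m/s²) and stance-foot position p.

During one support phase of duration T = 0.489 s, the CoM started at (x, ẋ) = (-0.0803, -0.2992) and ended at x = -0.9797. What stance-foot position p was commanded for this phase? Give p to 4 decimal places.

p = 0.2490

ωT = 3.6166·0.489 = 1.768517; cosh(ωT) = 3.016371, sinh(ωT) = 2.845785
x(T) = p + (x₀−p)·cosh(ωT) + (ẋ₀/ω)·sinh(ωT) ⇒ p·(1 − cosh) = x(T) − x₀·cosh − (ẋ₀/ω)·sinh
numerator   = -0.9797 − (-0.0803)·3.016371 − (-0.2992/3.6166)·2.845785 = -0.502055
denominator = 1 − 3.016371 = -2.016371
p = -0.502055 / -2.016371 = 0.2490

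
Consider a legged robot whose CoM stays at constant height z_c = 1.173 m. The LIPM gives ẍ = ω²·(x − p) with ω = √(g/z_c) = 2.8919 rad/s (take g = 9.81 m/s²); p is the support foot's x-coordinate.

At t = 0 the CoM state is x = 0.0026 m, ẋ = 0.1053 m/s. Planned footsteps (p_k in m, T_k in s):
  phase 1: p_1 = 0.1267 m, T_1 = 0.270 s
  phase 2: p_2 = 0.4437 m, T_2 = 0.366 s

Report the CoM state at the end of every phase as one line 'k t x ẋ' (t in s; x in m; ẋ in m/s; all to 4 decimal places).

1 0.2700 -0.0058 -0.1705
2 0.6360 -0.3567 -1.9228

phase 1: p=0.1267, T=0.270, ωT=0.780813, cosh=1.320640, sinh=0.862607; start (x,ẋ)=(0.002600, 0.105300) → end (x,ẋ)=(-0.005782, -0.170513)
phase 2: p=0.4437, T=0.366, ωT=1.058435, cosh=1.614428, sinh=1.267430; start (x,ẋ)=(-0.005782, -0.170513) → end (x,ẋ)=(-0.356687, -1.922759)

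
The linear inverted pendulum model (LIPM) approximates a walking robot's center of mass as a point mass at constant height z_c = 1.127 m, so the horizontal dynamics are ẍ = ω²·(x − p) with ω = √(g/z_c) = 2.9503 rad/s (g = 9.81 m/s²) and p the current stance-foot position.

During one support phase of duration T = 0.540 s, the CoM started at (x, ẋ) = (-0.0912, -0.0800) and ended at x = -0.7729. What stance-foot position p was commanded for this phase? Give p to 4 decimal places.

p = 0.3045

ωT = 2.9503·0.540 = 1.593162; cosh(ωT) = 2.561280, sinh(ωT) = 2.357999
x(T) = p + (x₀−p)·cosh(ωT) + (ẋ₀/ω)·sinh(ωT) ⇒ p·(1 − cosh) = x(T) − x₀·cosh − (ẋ₀/ω)·sinh
numerator   = -0.7729 − (-0.0912)·2.561280 − (-0.0800/2.9503)·2.357999 = -0.475372
denominator = 1 − 2.561280 = -1.561280
p = -0.475372 / -1.561280 = 0.3045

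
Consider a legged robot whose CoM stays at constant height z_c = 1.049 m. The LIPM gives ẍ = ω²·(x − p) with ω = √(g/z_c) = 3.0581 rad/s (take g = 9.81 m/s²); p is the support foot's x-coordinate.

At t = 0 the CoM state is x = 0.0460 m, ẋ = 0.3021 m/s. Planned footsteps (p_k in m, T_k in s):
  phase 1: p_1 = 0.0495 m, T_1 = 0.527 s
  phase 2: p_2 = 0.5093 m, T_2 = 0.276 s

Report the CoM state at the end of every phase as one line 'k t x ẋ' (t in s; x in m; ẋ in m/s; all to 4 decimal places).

1 0.5270 0.2780 0.7613
2 0.8030 0.4266 0.3786

phase 1: p=0.0495, T=0.527, ωT=1.611619, cosh=2.605240, sinh=2.405676; start (x,ẋ)=(0.046000, 0.302100) → end (x,ẋ)=(0.278031, 0.761294)
phase 2: p=0.5093, T=0.276, ωT=0.844036, cosh=1.377853, sinh=0.947881; start (x,ẋ)=(0.278031, 0.761294) → end (x,ẋ)=(0.426614, 0.378568)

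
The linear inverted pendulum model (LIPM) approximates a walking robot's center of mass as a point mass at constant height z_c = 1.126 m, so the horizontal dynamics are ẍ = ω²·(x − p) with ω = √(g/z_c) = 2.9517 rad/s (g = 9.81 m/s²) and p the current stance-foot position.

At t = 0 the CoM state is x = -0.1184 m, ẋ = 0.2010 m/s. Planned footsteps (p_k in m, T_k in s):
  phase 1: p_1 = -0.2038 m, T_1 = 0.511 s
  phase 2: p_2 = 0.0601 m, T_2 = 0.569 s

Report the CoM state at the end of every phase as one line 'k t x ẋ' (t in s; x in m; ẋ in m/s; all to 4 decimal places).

phase 1: p=-0.2038, T=0.511, ωT=1.508319, cosh=2.370204, sinh=2.148922; start (x,ẋ)=(-0.118400, 0.201000) → end (x,ẋ)=(0.144949, 1.018101)
phase 2: p=0.0601, T=0.569, ωT=1.679517, cosh=2.774715, sinh=2.588251; start (x,ẋ)=(0.144949, 1.018101) → end (x,ẋ)=(1.188273, 3.473166)

1 0.5110 0.1449 1.0181
2 1.0800 1.1883 3.4732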